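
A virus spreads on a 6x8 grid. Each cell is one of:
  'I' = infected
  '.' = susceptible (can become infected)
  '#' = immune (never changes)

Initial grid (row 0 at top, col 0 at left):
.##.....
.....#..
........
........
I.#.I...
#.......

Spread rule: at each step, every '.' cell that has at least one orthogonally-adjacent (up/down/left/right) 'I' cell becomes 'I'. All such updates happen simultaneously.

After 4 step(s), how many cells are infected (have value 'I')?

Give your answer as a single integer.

Answer: 35

Derivation:
Step 0 (initial): 2 infected
Step 1: +6 new -> 8 infected
Step 2: +9 new -> 17 infected
Step 3: +10 new -> 27 infected
Step 4: +8 new -> 35 infected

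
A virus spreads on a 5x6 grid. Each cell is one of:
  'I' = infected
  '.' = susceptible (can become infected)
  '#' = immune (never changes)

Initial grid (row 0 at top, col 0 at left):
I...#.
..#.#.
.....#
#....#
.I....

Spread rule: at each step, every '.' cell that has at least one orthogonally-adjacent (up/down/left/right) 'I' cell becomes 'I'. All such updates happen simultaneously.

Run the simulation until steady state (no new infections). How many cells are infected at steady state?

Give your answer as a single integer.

Step 0 (initial): 2 infected
Step 1: +5 new -> 7 infected
Step 2: +6 new -> 13 infected
Step 3: +4 new -> 17 infected
Step 4: +4 new -> 21 infected
Step 5: +1 new -> 22 infected
Step 6: +0 new -> 22 infected

Answer: 22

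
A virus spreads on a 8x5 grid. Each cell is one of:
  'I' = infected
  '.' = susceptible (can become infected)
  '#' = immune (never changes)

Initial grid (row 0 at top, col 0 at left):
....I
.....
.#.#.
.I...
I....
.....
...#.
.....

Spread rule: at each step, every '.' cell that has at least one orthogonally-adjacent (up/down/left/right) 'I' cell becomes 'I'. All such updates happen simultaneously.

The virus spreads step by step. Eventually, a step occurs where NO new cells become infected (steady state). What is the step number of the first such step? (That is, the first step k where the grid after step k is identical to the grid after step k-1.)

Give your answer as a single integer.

Answer: 8

Derivation:
Step 0 (initial): 3 infected
Step 1: +6 new -> 9 infected
Step 2: +9 new -> 18 infected
Step 3: +8 new -> 26 infected
Step 4: +6 new -> 32 infected
Step 5: +2 new -> 34 infected
Step 6: +2 new -> 36 infected
Step 7: +1 new -> 37 infected
Step 8: +0 new -> 37 infected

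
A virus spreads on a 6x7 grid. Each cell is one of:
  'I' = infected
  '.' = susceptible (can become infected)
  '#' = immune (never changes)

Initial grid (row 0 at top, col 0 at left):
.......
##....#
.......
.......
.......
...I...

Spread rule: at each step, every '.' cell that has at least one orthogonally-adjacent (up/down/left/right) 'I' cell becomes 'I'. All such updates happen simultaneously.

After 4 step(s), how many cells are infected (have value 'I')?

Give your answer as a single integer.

Step 0 (initial): 1 infected
Step 1: +3 new -> 4 infected
Step 2: +5 new -> 9 infected
Step 3: +7 new -> 16 infected
Step 4: +7 new -> 23 infected

Answer: 23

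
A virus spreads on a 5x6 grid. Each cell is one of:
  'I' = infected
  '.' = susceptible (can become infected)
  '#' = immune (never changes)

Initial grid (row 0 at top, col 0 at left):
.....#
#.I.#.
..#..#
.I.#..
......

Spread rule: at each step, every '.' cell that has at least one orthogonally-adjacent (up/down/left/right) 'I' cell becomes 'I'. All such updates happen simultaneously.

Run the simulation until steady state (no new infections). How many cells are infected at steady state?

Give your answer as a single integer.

Answer: 23

Derivation:
Step 0 (initial): 2 infected
Step 1: +7 new -> 9 infected
Step 2: +6 new -> 15 infected
Step 3: +4 new -> 19 infected
Step 4: +2 new -> 21 infected
Step 5: +2 new -> 23 infected
Step 6: +0 new -> 23 infected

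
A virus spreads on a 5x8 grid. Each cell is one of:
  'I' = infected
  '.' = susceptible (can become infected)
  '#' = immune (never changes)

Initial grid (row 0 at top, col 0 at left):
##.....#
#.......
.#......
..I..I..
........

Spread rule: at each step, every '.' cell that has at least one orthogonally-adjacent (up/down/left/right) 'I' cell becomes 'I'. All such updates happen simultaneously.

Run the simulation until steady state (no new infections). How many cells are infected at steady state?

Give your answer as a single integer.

Answer: 35

Derivation:
Step 0 (initial): 2 infected
Step 1: +8 new -> 10 infected
Step 2: +11 new -> 21 infected
Step 3: +10 new -> 31 infected
Step 4: +4 new -> 35 infected
Step 5: +0 new -> 35 infected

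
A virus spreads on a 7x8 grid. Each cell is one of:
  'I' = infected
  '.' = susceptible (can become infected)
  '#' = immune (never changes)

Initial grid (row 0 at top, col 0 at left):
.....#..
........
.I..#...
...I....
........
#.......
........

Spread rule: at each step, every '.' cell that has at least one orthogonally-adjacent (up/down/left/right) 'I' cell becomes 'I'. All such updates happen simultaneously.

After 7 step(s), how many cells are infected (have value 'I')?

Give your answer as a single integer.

Answer: 53

Derivation:
Step 0 (initial): 2 infected
Step 1: +8 new -> 10 infected
Step 2: +10 new -> 20 infected
Step 3: +12 new -> 32 infected
Step 4: +9 new -> 41 infected
Step 5: +6 new -> 47 infected
Step 6: +4 new -> 51 infected
Step 7: +2 new -> 53 infected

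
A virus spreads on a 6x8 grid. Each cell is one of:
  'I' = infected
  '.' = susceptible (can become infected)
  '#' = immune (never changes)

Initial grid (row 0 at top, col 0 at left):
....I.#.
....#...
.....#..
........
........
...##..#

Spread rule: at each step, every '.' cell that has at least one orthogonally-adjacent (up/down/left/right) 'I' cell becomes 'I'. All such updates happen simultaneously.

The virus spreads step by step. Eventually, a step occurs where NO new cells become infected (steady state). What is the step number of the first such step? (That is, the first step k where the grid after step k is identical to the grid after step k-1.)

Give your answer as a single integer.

Answer: 10

Derivation:
Step 0 (initial): 1 infected
Step 1: +2 new -> 3 infected
Step 2: +3 new -> 6 infected
Step 3: +4 new -> 10 infected
Step 4: +7 new -> 17 infected
Step 5: +8 new -> 25 infected
Step 6: +7 new -> 32 infected
Step 7: +6 new -> 38 infected
Step 8: +3 new -> 41 infected
Step 9: +1 new -> 42 infected
Step 10: +0 new -> 42 infected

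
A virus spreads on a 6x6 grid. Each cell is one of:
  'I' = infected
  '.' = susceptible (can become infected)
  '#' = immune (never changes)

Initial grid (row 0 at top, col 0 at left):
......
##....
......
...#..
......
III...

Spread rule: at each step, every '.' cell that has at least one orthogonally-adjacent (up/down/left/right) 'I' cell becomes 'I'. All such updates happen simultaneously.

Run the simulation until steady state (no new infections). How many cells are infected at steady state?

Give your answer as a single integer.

Answer: 33

Derivation:
Step 0 (initial): 3 infected
Step 1: +4 new -> 7 infected
Step 2: +5 new -> 12 infected
Step 3: +5 new -> 17 infected
Step 4: +4 new -> 21 infected
Step 5: +4 new -> 25 infected
Step 6: +4 new -> 29 infected
Step 7: +3 new -> 32 infected
Step 8: +1 new -> 33 infected
Step 9: +0 new -> 33 infected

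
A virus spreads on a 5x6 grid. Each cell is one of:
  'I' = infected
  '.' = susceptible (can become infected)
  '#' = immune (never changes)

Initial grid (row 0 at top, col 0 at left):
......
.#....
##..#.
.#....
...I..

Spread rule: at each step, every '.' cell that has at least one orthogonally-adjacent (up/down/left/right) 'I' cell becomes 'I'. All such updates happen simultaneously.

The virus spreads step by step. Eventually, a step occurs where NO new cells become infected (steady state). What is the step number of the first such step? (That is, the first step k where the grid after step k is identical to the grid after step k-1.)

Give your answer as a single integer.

Step 0 (initial): 1 infected
Step 1: +3 new -> 4 infected
Step 2: +5 new -> 9 infected
Step 3: +4 new -> 13 infected
Step 4: +5 new -> 18 infected
Step 5: +3 new -> 21 infected
Step 6: +2 new -> 23 infected
Step 7: +1 new -> 24 infected
Step 8: +1 new -> 25 infected
Step 9: +0 new -> 25 infected

Answer: 9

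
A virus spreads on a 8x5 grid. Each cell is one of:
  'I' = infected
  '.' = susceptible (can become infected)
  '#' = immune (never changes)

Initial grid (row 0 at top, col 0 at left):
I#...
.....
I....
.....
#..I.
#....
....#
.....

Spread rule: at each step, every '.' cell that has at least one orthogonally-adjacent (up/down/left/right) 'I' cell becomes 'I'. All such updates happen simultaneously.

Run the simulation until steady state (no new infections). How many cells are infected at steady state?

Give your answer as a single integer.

Answer: 36

Derivation:
Step 0 (initial): 3 infected
Step 1: +7 new -> 10 infected
Step 2: +10 new -> 20 infected
Step 3: +6 new -> 26 infected
Step 4: +6 new -> 32 infected
Step 5: +3 new -> 35 infected
Step 6: +1 new -> 36 infected
Step 7: +0 new -> 36 infected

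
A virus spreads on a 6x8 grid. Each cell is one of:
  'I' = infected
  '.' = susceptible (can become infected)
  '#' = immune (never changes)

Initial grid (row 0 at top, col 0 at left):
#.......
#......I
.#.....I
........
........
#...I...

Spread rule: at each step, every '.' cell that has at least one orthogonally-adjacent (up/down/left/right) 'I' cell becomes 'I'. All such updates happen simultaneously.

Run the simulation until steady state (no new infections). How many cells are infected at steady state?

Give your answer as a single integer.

Answer: 44

Derivation:
Step 0 (initial): 3 infected
Step 1: +7 new -> 10 infected
Step 2: +10 new -> 20 infected
Step 3: +9 new -> 29 infected
Step 4: +5 new -> 34 infected
Step 5: +5 new -> 39 infected
Step 6: +3 new -> 42 infected
Step 7: +2 new -> 44 infected
Step 8: +0 new -> 44 infected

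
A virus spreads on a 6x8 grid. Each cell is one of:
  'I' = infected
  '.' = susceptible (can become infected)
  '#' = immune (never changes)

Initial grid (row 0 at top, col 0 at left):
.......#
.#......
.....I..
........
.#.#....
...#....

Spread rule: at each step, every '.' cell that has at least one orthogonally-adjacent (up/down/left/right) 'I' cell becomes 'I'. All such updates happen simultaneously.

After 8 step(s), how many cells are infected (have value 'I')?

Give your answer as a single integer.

Step 0 (initial): 1 infected
Step 1: +4 new -> 5 infected
Step 2: +8 new -> 13 infected
Step 3: +10 new -> 23 infected
Step 4: +7 new -> 30 infected
Step 5: +5 new -> 35 infected
Step 6: +4 new -> 39 infected
Step 7: +3 new -> 42 infected
Step 8: +1 new -> 43 infected

Answer: 43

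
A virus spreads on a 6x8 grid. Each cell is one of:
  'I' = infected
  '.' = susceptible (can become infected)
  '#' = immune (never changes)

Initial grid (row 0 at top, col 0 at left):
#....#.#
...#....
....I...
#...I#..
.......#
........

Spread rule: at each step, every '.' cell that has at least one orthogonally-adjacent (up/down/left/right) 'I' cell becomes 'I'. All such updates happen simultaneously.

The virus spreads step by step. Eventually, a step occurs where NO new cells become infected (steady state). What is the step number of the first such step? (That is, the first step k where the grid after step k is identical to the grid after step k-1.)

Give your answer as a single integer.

Answer: 7

Derivation:
Step 0 (initial): 2 infected
Step 1: +5 new -> 7 infected
Step 2: +8 new -> 15 infected
Step 3: +11 new -> 26 infected
Step 4: +9 new -> 35 infected
Step 5: +5 new -> 40 infected
Step 6: +1 new -> 41 infected
Step 7: +0 new -> 41 infected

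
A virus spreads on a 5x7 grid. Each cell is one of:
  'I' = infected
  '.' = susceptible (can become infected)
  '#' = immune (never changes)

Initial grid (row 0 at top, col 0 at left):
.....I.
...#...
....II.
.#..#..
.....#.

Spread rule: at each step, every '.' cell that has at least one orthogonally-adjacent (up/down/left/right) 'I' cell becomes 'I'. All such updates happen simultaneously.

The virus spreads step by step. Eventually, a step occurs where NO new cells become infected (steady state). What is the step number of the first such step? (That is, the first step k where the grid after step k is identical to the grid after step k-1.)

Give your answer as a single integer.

Step 0 (initial): 3 infected
Step 1: +7 new -> 10 infected
Step 2: +5 new -> 15 infected
Step 3: +6 new -> 21 infected
Step 4: +5 new -> 26 infected
Step 5: +4 new -> 30 infected
Step 6: +1 new -> 31 infected
Step 7: +0 new -> 31 infected

Answer: 7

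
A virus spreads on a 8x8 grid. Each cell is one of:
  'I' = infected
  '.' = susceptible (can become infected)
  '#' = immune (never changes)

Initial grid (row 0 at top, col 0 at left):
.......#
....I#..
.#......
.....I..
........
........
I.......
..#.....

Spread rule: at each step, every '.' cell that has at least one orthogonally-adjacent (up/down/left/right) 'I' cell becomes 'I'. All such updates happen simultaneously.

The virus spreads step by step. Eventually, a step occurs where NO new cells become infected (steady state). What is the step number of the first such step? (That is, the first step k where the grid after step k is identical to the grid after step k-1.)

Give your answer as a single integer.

Answer: 7

Derivation:
Step 0 (initial): 3 infected
Step 1: +10 new -> 13 infected
Step 2: +14 new -> 27 infected
Step 3: +16 new -> 43 infected
Step 4: +12 new -> 55 infected
Step 5: +4 new -> 59 infected
Step 6: +1 new -> 60 infected
Step 7: +0 new -> 60 infected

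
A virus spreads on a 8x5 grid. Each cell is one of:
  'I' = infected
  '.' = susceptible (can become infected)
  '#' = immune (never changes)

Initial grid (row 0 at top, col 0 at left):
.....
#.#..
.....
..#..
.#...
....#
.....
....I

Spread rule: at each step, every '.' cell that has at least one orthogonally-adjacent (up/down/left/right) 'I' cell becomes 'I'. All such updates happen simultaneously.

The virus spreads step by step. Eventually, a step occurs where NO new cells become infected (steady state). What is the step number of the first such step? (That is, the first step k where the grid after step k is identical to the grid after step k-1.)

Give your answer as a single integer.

Answer: 12

Derivation:
Step 0 (initial): 1 infected
Step 1: +2 new -> 3 infected
Step 2: +2 new -> 5 infected
Step 3: +3 new -> 8 infected
Step 4: +4 new -> 12 infected
Step 5: +5 new -> 17 infected
Step 6: +3 new -> 20 infected
Step 7: +4 new -> 24 infected
Step 8: +4 new -> 28 infected
Step 9: +5 new -> 33 infected
Step 10: +1 new -> 34 infected
Step 11: +1 new -> 35 infected
Step 12: +0 new -> 35 infected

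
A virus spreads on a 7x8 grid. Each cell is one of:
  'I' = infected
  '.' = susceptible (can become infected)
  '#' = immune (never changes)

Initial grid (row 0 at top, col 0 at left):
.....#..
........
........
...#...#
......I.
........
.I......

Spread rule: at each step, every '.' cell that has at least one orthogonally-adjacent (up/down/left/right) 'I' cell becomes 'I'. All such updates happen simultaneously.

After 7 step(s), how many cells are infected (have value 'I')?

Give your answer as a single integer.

Answer: 53

Derivation:
Step 0 (initial): 2 infected
Step 1: +7 new -> 9 infected
Step 2: +10 new -> 19 infected
Step 3: +13 new -> 32 infected
Step 4: +7 new -> 39 infected
Step 5: +6 new -> 45 infected
Step 6: +5 new -> 50 infected
Step 7: +3 new -> 53 infected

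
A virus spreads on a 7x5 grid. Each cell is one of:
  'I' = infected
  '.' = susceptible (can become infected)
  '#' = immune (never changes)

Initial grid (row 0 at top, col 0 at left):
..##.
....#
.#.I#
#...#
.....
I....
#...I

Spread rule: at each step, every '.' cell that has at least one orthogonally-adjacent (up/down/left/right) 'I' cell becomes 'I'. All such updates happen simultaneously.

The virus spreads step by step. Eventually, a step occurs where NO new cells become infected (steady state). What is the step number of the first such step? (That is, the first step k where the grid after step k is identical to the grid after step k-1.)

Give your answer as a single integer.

Step 0 (initial): 3 infected
Step 1: +7 new -> 10 infected
Step 2: +9 new -> 19 infected
Step 3: +3 new -> 22 infected
Step 4: +2 new -> 24 infected
Step 5: +2 new -> 26 infected
Step 6: +0 new -> 26 infected

Answer: 6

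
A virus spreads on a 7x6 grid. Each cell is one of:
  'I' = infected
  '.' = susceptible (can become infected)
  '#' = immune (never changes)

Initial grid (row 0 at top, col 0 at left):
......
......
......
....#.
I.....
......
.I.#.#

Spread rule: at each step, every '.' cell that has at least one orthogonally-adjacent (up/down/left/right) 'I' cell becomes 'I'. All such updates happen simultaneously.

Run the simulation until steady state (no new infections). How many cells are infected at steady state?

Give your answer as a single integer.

Answer: 39

Derivation:
Step 0 (initial): 2 infected
Step 1: +6 new -> 8 infected
Step 2: +4 new -> 12 infected
Step 3: +5 new -> 17 infected
Step 4: +6 new -> 23 infected
Step 5: +6 new -> 29 infected
Step 6: +4 new -> 33 infected
Step 7: +3 new -> 36 infected
Step 8: +2 new -> 38 infected
Step 9: +1 new -> 39 infected
Step 10: +0 new -> 39 infected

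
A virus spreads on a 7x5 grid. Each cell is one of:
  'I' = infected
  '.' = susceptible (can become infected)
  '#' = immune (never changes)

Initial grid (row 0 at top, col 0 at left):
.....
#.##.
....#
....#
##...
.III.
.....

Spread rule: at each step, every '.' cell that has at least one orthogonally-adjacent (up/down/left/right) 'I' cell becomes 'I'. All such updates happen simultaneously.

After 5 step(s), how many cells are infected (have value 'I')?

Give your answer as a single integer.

Step 0 (initial): 3 infected
Step 1: +7 new -> 10 infected
Step 2: +5 new -> 15 infected
Step 3: +3 new -> 18 infected
Step 4: +2 new -> 20 infected
Step 5: +2 new -> 22 infected

Answer: 22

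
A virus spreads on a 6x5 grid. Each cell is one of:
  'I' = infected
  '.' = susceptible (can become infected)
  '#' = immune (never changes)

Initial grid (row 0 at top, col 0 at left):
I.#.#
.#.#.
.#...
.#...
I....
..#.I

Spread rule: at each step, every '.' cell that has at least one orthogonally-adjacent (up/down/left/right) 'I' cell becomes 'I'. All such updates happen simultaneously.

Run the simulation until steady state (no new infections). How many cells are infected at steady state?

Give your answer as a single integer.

Step 0 (initial): 3 infected
Step 1: +7 new -> 10 infected
Step 2: +5 new -> 15 infected
Step 3: +3 new -> 18 infected
Step 4: +3 new -> 21 infected
Step 5: +1 new -> 22 infected
Step 6: +0 new -> 22 infected

Answer: 22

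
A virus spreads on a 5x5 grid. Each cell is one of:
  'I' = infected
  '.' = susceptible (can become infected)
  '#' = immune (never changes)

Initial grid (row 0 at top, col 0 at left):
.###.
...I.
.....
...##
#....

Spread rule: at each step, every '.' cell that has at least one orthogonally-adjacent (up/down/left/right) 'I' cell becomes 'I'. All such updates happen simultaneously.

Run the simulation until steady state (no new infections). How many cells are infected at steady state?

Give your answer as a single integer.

Answer: 19

Derivation:
Step 0 (initial): 1 infected
Step 1: +3 new -> 4 infected
Step 2: +4 new -> 8 infected
Step 3: +3 new -> 11 infected
Step 4: +4 new -> 15 infected
Step 5: +3 new -> 18 infected
Step 6: +1 new -> 19 infected
Step 7: +0 new -> 19 infected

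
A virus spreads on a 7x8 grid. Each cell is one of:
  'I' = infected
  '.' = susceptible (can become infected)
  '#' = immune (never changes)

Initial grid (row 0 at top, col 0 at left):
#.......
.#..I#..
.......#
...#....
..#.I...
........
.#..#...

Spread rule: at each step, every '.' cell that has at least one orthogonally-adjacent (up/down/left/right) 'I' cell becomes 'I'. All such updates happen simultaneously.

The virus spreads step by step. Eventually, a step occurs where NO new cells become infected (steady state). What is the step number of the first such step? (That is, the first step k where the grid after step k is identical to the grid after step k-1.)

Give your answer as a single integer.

Answer: 7

Derivation:
Step 0 (initial): 2 infected
Step 1: +7 new -> 9 infected
Step 2: +9 new -> 18 infected
Step 3: +10 new -> 28 infected
Step 4: +10 new -> 38 infected
Step 5: +6 new -> 44 infected
Step 6: +4 new -> 48 infected
Step 7: +0 new -> 48 infected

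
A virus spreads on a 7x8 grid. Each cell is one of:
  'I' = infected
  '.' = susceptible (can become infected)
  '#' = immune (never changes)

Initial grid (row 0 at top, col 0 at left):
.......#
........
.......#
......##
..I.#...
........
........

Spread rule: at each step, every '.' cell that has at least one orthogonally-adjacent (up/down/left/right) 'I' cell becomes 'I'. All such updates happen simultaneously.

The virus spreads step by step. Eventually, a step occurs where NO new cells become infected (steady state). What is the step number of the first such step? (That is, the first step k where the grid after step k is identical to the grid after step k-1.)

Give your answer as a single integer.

Answer: 9

Derivation:
Step 0 (initial): 1 infected
Step 1: +4 new -> 5 infected
Step 2: +7 new -> 12 infected
Step 3: +9 new -> 21 infected
Step 4: +9 new -> 30 infected
Step 5: +8 new -> 38 infected
Step 6: +7 new -> 45 infected
Step 7: +4 new -> 49 infected
Step 8: +2 new -> 51 infected
Step 9: +0 new -> 51 infected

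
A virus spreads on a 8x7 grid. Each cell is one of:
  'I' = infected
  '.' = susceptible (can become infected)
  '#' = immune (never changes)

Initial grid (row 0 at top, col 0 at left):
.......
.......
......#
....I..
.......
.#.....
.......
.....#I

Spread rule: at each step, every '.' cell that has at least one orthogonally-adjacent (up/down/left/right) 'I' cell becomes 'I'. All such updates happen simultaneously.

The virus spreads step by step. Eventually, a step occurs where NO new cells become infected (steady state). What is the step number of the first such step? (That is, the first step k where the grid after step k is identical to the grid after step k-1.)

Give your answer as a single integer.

Answer: 9

Derivation:
Step 0 (initial): 2 infected
Step 1: +5 new -> 7 infected
Step 2: +10 new -> 17 infected
Step 3: +10 new -> 27 infected
Step 4: +10 new -> 37 infected
Step 5: +7 new -> 44 infected
Step 6: +5 new -> 49 infected
Step 7: +3 new -> 52 infected
Step 8: +1 new -> 53 infected
Step 9: +0 new -> 53 infected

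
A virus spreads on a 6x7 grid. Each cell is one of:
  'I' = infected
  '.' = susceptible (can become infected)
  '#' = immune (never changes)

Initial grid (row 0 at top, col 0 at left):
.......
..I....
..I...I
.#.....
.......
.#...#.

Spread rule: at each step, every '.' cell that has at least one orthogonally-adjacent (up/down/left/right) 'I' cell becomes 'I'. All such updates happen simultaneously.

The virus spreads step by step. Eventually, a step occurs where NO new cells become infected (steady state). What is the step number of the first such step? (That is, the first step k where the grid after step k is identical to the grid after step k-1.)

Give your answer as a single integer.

Step 0 (initial): 3 infected
Step 1: +9 new -> 12 infected
Step 2: +12 new -> 24 infected
Step 3: +10 new -> 34 infected
Step 4: +3 new -> 37 infected
Step 5: +2 new -> 39 infected
Step 6: +0 new -> 39 infected

Answer: 6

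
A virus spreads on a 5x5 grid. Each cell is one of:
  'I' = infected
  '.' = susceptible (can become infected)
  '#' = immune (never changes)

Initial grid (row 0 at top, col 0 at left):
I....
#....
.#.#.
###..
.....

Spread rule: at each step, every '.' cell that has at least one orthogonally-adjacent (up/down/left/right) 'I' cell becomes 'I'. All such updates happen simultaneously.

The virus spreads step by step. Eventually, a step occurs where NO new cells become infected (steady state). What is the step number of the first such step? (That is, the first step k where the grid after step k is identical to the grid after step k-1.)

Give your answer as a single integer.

Step 0 (initial): 1 infected
Step 1: +1 new -> 2 infected
Step 2: +2 new -> 4 infected
Step 3: +2 new -> 6 infected
Step 4: +3 new -> 9 infected
Step 5: +1 new -> 10 infected
Step 6: +1 new -> 11 infected
Step 7: +1 new -> 12 infected
Step 8: +2 new -> 14 infected
Step 9: +1 new -> 15 infected
Step 10: +1 new -> 16 infected
Step 11: +1 new -> 17 infected
Step 12: +1 new -> 18 infected
Step 13: +0 new -> 18 infected

Answer: 13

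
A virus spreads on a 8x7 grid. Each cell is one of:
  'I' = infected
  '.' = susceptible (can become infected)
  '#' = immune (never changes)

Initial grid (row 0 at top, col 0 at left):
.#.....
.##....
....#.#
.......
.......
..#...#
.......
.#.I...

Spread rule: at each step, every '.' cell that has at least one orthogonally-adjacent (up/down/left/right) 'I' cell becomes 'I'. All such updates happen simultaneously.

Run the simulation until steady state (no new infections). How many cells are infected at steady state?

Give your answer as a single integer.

Step 0 (initial): 1 infected
Step 1: +3 new -> 4 infected
Step 2: +4 new -> 8 infected
Step 3: +5 new -> 13 infected
Step 4: +7 new -> 20 infected
Step 5: +7 new -> 27 infected
Step 6: +6 new -> 33 infected
Step 7: +6 new -> 39 infected
Step 8: +4 new -> 43 infected
Step 9: +3 new -> 46 infected
Step 10: +2 new -> 48 infected
Step 11: +0 new -> 48 infected

Answer: 48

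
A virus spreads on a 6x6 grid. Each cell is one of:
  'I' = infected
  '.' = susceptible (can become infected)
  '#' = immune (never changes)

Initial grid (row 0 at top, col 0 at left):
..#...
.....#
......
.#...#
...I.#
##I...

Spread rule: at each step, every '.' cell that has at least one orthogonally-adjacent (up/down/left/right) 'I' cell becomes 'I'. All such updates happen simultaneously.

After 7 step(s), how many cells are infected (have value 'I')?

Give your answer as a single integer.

Step 0 (initial): 2 infected
Step 1: +4 new -> 6 infected
Step 2: +5 new -> 11 infected
Step 3: +5 new -> 16 infected
Step 4: +6 new -> 22 infected
Step 5: +3 new -> 25 infected
Step 6: +3 new -> 28 infected
Step 7: +1 new -> 29 infected

Answer: 29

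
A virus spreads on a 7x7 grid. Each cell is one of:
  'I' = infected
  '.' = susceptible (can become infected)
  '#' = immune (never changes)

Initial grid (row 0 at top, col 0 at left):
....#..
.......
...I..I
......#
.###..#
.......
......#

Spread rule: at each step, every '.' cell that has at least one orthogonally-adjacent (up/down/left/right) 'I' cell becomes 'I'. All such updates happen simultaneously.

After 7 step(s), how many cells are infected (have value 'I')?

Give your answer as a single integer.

Answer: 41

Derivation:
Step 0 (initial): 2 infected
Step 1: +6 new -> 8 infected
Step 2: +9 new -> 17 infected
Step 3: +7 new -> 24 infected
Step 4: +5 new -> 29 infected
Step 5: +6 new -> 35 infected
Step 6: +3 new -> 38 infected
Step 7: +3 new -> 41 infected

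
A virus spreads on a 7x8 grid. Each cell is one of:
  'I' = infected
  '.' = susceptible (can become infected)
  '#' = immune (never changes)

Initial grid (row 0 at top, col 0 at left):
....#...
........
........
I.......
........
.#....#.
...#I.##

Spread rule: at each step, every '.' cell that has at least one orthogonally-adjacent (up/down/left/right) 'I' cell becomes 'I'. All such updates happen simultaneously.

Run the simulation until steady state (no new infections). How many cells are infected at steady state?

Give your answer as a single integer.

Step 0 (initial): 2 infected
Step 1: +5 new -> 7 infected
Step 2: +8 new -> 15 infected
Step 3: +10 new -> 25 infected
Step 4: +8 new -> 33 infected
Step 5: +6 new -> 39 infected
Step 6: +5 new -> 44 infected
Step 7: +3 new -> 47 infected
Step 8: +2 new -> 49 infected
Step 9: +1 new -> 50 infected
Step 10: +0 new -> 50 infected

Answer: 50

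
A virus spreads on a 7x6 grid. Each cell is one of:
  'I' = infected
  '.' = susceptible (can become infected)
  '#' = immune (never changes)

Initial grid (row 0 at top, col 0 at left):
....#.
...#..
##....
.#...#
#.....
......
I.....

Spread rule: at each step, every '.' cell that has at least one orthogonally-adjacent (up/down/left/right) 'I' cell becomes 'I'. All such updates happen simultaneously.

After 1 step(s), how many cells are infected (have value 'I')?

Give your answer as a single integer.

Step 0 (initial): 1 infected
Step 1: +2 new -> 3 infected

Answer: 3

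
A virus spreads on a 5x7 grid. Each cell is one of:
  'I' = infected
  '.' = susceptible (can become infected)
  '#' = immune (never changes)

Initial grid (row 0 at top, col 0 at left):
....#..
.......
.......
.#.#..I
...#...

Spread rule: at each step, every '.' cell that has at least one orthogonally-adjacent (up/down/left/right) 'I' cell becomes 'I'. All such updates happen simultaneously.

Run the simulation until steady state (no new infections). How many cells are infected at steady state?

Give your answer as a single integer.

Answer: 31

Derivation:
Step 0 (initial): 1 infected
Step 1: +3 new -> 4 infected
Step 2: +4 new -> 8 infected
Step 3: +4 new -> 12 infected
Step 4: +3 new -> 15 infected
Step 5: +2 new -> 17 infected
Step 6: +4 new -> 21 infected
Step 7: +4 new -> 25 infected
Step 8: +4 new -> 29 infected
Step 9: +2 new -> 31 infected
Step 10: +0 new -> 31 infected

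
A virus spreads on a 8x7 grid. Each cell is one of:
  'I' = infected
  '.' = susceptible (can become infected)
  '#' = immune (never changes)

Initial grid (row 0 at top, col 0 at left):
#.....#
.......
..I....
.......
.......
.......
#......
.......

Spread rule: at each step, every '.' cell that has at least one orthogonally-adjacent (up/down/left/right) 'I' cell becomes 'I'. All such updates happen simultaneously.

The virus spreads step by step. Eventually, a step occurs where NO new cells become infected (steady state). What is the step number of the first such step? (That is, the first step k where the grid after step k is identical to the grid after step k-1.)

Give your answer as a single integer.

Answer: 10

Derivation:
Step 0 (initial): 1 infected
Step 1: +4 new -> 5 infected
Step 2: +8 new -> 13 infected
Step 3: +10 new -> 23 infected
Step 4: +9 new -> 32 infected
Step 5: +9 new -> 41 infected
Step 6: +5 new -> 46 infected
Step 7: +4 new -> 50 infected
Step 8: +2 new -> 52 infected
Step 9: +1 new -> 53 infected
Step 10: +0 new -> 53 infected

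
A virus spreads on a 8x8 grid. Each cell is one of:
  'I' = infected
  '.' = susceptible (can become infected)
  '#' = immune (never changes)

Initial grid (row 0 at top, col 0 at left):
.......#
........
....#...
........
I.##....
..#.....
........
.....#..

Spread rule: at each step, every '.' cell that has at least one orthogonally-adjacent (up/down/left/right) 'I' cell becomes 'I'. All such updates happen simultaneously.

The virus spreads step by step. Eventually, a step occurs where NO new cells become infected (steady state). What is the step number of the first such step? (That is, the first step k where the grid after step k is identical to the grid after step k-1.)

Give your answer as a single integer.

Step 0 (initial): 1 infected
Step 1: +3 new -> 4 infected
Step 2: +4 new -> 8 infected
Step 3: +5 new -> 13 infected
Step 4: +6 new -> 19 infected
Step 5: +6 new -> 25 infected
Step 6: +7 new -> 32 infected
Step 7: +8 new -> 40 infected
Step 8: +7 new -> 47 infected
Step 9: +7 new -> 54 infected
Step 10: +4 new -> 58 infected
Step 11: +0 new -> 58 infected

Answer: 11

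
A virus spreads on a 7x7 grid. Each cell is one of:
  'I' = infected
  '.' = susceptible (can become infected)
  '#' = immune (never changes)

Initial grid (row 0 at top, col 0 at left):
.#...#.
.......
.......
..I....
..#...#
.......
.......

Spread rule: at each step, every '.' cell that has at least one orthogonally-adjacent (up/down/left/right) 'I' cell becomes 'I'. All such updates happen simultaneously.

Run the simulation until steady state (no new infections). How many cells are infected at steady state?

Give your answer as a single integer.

Step 0 (initial): 1 infected
Step 1: +3 new -> 4 infected
Step 2: +7 new -> 11 infected
Step 3: +10 new -> 21 infected
Step 4: +11 new -> 32 infected
Step 5: +8 new -> 40 infected
Step 6: +3 new -> 43 infected
Step 7: +2 new -> 45 infected
Step 8: +0 new -> 45 infected

Answer: 45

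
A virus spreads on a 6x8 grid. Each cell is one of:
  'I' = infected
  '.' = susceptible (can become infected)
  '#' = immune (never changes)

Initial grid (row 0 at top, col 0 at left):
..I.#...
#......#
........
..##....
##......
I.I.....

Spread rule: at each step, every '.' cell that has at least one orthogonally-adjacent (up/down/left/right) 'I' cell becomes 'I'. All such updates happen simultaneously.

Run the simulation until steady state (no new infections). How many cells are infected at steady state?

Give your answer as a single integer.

Step 0 (initial): 3 infected
Step 1: +6 new -> 9 infected
Step 2: +6 new -> 15 infected
Step 3: +5 new -> 20 infected
Step 4: +7 new -> 27 infected
Step 5: +7 new -> 34 infected
Step 6: +4 new -> 38 infected
Step 7: +3 new -> 41 infected
Step 8: +0 new -> 41 infected

Answer: 41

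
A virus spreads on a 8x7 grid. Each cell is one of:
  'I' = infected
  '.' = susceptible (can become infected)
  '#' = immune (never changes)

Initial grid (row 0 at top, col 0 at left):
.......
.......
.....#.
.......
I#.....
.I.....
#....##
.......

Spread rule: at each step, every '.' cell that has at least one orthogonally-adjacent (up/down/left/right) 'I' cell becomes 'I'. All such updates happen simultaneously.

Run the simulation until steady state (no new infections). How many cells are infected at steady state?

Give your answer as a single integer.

Step 0 (initial): 2 infected
Step 1: +4 new -> 6 infected
Step 2: +6 new -> 12 infected
Step 3: +8 new -> 20 infected
Step 4: +8 new -> 28 infected
Step 5: +7 new -> 35 infected
Step 6: +6 new -> 41 infected
Step 7: +4 new -> 45 infected
Step 8: +3 new -> 48 infected
Step 9: +2 new -> 50 infected
Step 10: +1 new -> 51 infected
Step 11: +0 new -> 51 infected

Answer: 51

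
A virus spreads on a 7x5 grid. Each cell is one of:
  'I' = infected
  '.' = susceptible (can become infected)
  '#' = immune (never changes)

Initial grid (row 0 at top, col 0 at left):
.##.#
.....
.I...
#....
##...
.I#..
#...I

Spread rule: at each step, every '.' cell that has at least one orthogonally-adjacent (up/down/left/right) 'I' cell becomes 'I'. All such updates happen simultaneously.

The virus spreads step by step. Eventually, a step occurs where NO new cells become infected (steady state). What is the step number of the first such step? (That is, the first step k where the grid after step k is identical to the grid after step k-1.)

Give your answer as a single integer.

Step 0 (initial): 3 infected
Step 1: +8 new -> 11 infected
Step 2: +7 new -> 18 infected
Step 3: +7 new -> 25 infected
Step 4: +2 new -> 27 infected
Step 5: +0 new -> 27 infected

Answer: 5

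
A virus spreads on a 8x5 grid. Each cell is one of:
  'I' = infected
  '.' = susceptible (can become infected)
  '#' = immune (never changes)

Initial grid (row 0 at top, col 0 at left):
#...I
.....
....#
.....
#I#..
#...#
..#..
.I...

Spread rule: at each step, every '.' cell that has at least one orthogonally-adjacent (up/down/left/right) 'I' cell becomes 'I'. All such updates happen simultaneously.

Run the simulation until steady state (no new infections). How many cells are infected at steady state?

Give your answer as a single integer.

Step 0 (initial): 3 infected
Step 1: +7 new -> 10 infected
Step 2: +8 new -> 18 infected
Step 3: +10 new -> 28 infected
Step 4: +4 new -> 32 infected
Step 5: +1 new -> 33 infected
Step 6: +0 new -> 33 infected

Answer: 33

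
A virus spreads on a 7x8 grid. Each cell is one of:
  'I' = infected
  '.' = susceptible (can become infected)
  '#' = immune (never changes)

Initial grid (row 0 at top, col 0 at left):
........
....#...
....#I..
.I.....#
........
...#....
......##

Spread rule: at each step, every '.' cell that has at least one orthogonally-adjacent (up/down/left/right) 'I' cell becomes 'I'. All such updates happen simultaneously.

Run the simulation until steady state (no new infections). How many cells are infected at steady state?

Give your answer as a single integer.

Answer: 50

Derivation:
Step 0 (initial): 2 infected
Step 1: +7 new -> 9 infected
Step 2: +13 new -> 22 infected
Step 3: +14 new -> 36 infected
Step 4: +11 new -> 47 infected
Step 5: +3 new -> 50 infected
Step 6: +0 new -> 50 infected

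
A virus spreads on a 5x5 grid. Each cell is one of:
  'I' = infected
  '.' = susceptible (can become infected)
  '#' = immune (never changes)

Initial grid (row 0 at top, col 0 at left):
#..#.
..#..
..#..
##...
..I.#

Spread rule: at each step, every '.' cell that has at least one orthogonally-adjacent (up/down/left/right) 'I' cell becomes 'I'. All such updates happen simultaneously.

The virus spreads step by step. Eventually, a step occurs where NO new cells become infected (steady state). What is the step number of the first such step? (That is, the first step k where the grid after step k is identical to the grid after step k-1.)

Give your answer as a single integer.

Step 0 (initial): 1 infected
Step 1: +3 new -> 4 infected
Step 2: +2 new -> 6 infected
Step 3: +2 new -> 8 infected
Step 4: +2 new -> 10 infected
Step 5: +1 new -> 11 infected
Step 6: +1 new -> 12 infected
Step 7: +0 new -> 12 infected

Answer: 7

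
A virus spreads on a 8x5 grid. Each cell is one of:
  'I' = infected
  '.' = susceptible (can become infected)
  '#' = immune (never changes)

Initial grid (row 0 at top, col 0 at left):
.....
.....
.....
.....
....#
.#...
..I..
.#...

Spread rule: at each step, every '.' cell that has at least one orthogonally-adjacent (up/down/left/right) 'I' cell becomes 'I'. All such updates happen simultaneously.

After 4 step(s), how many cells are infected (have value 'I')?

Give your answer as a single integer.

Step 0 (initial): 1 infected
Step 1: +4 new -> 5 infected
Step 2: +5 new -> 10 infected
Step 3: +7 new -> 17 infected
Step 4: +4 new -> 21 infected

Answer: 21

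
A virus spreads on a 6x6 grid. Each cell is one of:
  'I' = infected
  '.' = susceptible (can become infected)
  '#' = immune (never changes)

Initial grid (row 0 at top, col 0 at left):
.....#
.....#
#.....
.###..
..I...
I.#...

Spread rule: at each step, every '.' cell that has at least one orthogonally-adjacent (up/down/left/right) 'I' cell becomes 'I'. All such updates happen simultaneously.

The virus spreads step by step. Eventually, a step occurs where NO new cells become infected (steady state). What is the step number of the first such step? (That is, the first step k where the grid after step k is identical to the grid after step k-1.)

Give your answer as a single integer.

Step 0 (initial): 2 infected
Step 1: +4 new -> 6 infected
Step 2: +3 new -> 9 infected
Step 3: +3 new -> 12 infected
Step 4: +3 new -> 15 infected
Step 5: +3 new -> 18 infected
Step 6: +3 new -> 21 infected
Step 7: +3 new -> 24 infected
Step 8: +2 new -> 26 infected
Step 9: +2 new -> 28 infected
Step 10: +1 new -> 29 infected
Step 11: +0 new -> 29 infected

Answer: 11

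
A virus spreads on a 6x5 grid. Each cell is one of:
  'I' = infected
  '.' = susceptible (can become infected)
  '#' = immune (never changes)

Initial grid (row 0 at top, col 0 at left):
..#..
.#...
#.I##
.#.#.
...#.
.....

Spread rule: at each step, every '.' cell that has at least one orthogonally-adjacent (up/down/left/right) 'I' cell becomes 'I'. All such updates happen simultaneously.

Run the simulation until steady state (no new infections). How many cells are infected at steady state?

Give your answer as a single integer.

Answer: 19

Derivation:
Step 0 (initial): 1 infected
Step 1: +3 new -> 4 infected
Step 2: +2 new -> 6 infected
Step 3: +4 new -> 10 infected
Step 4: +4 new -> 14 infected
Step 5: +3 new -> 17 infected
Step 6: +1 new -> 18 infected
Step 7: +1 new -> 19 infected
Step 8: +0 new -> 19 infected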